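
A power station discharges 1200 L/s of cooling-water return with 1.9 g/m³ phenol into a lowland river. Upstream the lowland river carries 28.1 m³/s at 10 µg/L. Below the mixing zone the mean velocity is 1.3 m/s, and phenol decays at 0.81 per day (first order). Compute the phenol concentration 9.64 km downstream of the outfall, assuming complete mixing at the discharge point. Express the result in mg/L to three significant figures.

0.0815 mg/L

1200 L/s = 1.2 m³/s.
10 µg/L = 0.01 mg/L.
After complete mixing, C₀ = (1.2·1.9 + 28.1·0.01) / 29.3 = 0.08741 mg/L.
Travel time t = 9640 m / 1.3 m/s = 7415 s = 0.08583 d.
C = 0.08741·exp(−0.81·0.08583) = 0.08741·0.9328 = 0.08154 mg/L.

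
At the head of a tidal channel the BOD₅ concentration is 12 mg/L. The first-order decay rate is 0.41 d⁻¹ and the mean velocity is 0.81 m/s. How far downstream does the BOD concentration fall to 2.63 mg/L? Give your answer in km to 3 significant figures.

From C = C₀·e^(−kt), t = ln(C₀/C)/k = ln(12/2.63)/0.41 = 1.518/0.41 = 3.702 d.
Distance = v·t = 0.81 m/s × 3.199e+05 s = 2.591e+05 m = 259.1 km.

259 km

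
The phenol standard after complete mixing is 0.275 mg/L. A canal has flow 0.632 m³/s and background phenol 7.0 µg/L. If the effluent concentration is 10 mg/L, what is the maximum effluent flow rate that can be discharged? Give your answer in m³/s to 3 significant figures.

0.0174 m³/s

7.0 µg/L = 0.007 mg/L.
Mass balance at complete mixing: C_std·(Q_w + Q_r) = Q_w·C_e + Q_r·C_b.
Rearranging, Q_w = Q_r·(C_std − C_b)/(C_e − C_std) = 0.632·(0.275 − 0.007) / (10 − 0.275) = 0.01742 m³/s.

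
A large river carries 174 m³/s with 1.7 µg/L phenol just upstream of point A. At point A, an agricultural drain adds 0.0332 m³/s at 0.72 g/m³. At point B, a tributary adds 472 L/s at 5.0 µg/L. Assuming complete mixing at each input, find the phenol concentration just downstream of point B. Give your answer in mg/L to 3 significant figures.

1.7 µg/L = 0.0017 mg/L.
After input A: C = (174·0.0017 + 0.0332·0.72) / 174 = 0.001837 mg/L.
472 L/s = 0.472 m³/s.
5.0 µg/L = 0.005 mg/L.
After input B: C = (174·0.001837 + 0.472·0.005) / 174.5 = 0.001846 mg/L.

0.00185 mg/L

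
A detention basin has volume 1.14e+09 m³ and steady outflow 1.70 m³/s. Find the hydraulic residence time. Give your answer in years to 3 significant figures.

21.2 yr

Q = 1.70 m³/s × 3.156e+07 s/yr = 5.365e+07 m³/yr.
Hydraulic residence time τ = V/Q = 1.14e+09/5.365e+07 = 21.25 yr.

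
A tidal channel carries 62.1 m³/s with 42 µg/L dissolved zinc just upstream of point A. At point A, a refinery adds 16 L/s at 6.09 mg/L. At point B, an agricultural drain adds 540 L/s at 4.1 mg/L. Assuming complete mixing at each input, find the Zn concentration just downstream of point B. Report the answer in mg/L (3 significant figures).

0.0785 mg/L

42 µg/L = 0.042 mg/L.
16 L/s = 0.016 m³/s.
After input A: C = (62.1·0.042 + 0.016·6.09) / 62.12 = 0.04356 mg/L.
540 L/s = 0.54 m³/s.
After input B: C = (62.12·0.04356 + 0.54·4.1) / 62.66 = 0.07852 mg/L.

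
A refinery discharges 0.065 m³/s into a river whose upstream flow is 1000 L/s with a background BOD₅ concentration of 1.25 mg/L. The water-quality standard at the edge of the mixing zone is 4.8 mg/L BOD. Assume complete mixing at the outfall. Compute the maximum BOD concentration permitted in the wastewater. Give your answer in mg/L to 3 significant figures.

1000 L/s = 1 m³/s.
Mass balance: 4.8·1.065 = 0.065·Cₑ + 1·1.25.
Cₑ = (5.112 − 1.25) / 0.065 = 59.42 mg/L.

59.4 mg/L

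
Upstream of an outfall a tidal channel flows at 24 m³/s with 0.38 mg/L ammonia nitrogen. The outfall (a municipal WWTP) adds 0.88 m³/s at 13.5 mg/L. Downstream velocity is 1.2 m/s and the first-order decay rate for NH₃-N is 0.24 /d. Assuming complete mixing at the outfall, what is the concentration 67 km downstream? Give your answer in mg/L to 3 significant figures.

0.723 mg/L

After complete mixing, C₀ = (0.88·13.5 + 24·0.38) / 24.88 = 0.8441 mg/L.
Travel time t = 6.7e+04 m / 1.2 m/s = 5.583e+04 s = 0.6462 d.
C = 0.8441·exp(−0.24·0.6462) = 0.8441·0.8563 = 0.7228 mg/L.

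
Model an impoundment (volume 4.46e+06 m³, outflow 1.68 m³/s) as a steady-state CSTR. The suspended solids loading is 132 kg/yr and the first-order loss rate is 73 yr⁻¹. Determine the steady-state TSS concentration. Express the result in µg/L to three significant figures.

Outflow Q = 1.68 m³/s × 3.156e+07 s/yr = 5.302e+07 m³/yr.
Steady-state CSTR mass balance: W = Q·C + k·V·C, so C = W/(Q + kV).
Q + kV = 5.302e+07 + 73·4.46e+06 = 3.786e+08 m³/yr.
C = 132/3.786e+08 = 3.487e-07 kg/m³ = 0.0003487 mg/L = 0.3487 µg/L.

0.349 µg/L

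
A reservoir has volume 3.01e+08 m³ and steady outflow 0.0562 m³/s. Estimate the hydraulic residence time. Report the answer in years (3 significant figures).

170 yr

Q = 0.0562 m³/s × 3.156e+07 s/yr = 1.774e+06 m³/yr.
Hydraulic residence time τ = V/Q = 3.01e+08/1.774e+06 = 169.7 yr.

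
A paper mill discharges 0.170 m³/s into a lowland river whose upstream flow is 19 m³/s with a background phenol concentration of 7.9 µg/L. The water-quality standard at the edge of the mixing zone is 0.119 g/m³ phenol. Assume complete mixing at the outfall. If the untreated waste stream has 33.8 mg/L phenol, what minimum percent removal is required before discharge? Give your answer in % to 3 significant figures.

62.9 %

7.9 µg/L = 0.0079 mg/L.
Mass balance: 0.119·19.17 = 0.17·Cₑ + 19·0.0079.
Cₑ = (2.281 − 0.1501) / 0.17 = 12.54 mg/L.
Required removal = 1 − 12.54/33.8 = 62.91 %.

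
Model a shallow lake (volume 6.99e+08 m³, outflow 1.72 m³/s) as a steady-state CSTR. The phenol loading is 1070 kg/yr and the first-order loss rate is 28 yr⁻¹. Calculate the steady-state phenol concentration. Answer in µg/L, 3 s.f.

0.0545 µg/L

Outflow Q = 1.72 m³/s × 3.156e+07 s/yr = 5.428e+07 m³/yr.
Steady-state CSTR mass balance: W = Q·C + k·V·C, so C = W/(Q + kV).
Q + kV = 5.428e+07 + 28·6.99e+08 = 1.963e+10 m³/yr.
C = 1070/1.963e+10 = 5.452e-08 kg/m³ = 5.452e-05 mg/L = 0.05452 µg/L.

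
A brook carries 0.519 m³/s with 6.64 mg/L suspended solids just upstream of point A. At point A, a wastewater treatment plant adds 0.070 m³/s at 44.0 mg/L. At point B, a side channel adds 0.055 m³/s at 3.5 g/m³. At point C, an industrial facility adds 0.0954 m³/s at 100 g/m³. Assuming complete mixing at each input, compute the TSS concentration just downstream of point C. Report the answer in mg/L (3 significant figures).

After input A: C = (0.519·6.64 + 0.07·44) / 0.589 = 11.08 mg/L.
After input B: C = (0.589·11.08 + 0.055·3.5) / 0.644 = 10.43 mg/L.
After input C: C = (0.644·10.43 + 0.0954·100) / 0.7394 = 21.99 mg/L.

22.0 mg/L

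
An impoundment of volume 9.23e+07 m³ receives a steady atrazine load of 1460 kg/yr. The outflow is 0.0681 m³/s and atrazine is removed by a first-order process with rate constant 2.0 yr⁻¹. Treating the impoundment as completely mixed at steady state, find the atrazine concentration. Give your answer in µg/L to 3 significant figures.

7.82 µg/L

Outflow Q = 0.0681 m³/s × 3.156e+07 s/yr = 2.149e+06 m³/yr.
Steady-state CSTR mass balance: W = Q·C + k·V·C, so C = W/(Q + kV).
Q + kV = 2.149e+06 + 2.0·9.23e+07 = 1.867e+08 m³/yr.
C = 1460/1.867e+08 = 7.818e-06 kg/m³ = 0.007818 mg/L = 7.818 µg/L.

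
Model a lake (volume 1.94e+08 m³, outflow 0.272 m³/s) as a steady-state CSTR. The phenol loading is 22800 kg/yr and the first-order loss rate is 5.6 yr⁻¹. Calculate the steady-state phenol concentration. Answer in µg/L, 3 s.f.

20.8 µg/L

Outflow Q = 0.272 m³/s × 3.156e+07 s/yr = 8.584e+06 m³/yr.
Steady-state CSTR mass balance: W = Q·C + k·V·C, so C = W/(Q + kV).
Q + kV = 8.584e+06 + 5.6·1.94e+08 = 1.095e+09 m³/yr.
C = 22800/1.095e+09 = 2.082e-05 kg/m³ = 0.02082 mg/L = 20.82 µg/L.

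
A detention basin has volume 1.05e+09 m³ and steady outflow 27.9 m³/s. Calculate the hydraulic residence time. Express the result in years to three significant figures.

1.19 yr

Q = 27.9 m³/s × 3.156e+07 s/yr = 8.805e+08 m³/yr.
Hydraulic residence time τ = V/Q = 1.05e+09/8.805e+08 = 1.193 yr.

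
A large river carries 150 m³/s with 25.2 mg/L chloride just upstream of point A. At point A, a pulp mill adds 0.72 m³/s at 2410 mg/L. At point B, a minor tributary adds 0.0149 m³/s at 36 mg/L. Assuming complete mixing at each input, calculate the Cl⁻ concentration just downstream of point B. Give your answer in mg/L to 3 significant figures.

After input A: C = (150·25.2 + 0.72·2410) / 150.7 = 36.59 mg/L.
After input B: C = (150.7·36.59 + 0.0149·36) / 150.7 = 36.59 mg/L.

36.6 mg/L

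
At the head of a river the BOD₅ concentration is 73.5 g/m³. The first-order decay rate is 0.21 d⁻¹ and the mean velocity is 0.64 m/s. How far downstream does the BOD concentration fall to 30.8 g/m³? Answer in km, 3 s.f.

From C = C₀·e^(−kt), t = ln(C₀/C)/k = ln(73.5/30.8)/0.21 = 0.8698/0.21 = 4.142 d.
Distance = v·t = 0.64 m/s × 3.578e+05 s = 2.29e+05 m = 229 km.

229 km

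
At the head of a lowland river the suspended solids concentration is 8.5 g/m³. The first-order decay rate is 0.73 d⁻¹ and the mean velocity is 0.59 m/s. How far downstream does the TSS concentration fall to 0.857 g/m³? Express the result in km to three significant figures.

160 km

From C = C₀·e^(−kt), t = ln(C₀/C)/k = ln(8.5/0.857)/0.73 = 2.294/0.73 = 3.143 d.
Distance = v·t = 0.59 m/s × 2.716e+05 s = 1.602e+05 m = 160.2 km.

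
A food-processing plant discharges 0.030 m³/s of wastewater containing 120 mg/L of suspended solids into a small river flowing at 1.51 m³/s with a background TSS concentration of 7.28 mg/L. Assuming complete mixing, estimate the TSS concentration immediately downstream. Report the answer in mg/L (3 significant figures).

Flow-weighted mixing gives C = (0.03·120 + 1.51·7.28) / (0.03 + 1.51) = 14.59/1.54 = 9.476 mg/L.

9.48 mg/L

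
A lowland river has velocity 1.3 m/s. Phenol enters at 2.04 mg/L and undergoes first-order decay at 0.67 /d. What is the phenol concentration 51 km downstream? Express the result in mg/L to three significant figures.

Travel time t = 51 km / 1.3 m/s = 5.1e+04/1.3 = 3.923e+04 s = 0.4541 d.
First-order decay: C = 2.04·exp(−0.67·0.4541) = 2.04·0.7377 = 1.505 mg/L.

1.50 mg/L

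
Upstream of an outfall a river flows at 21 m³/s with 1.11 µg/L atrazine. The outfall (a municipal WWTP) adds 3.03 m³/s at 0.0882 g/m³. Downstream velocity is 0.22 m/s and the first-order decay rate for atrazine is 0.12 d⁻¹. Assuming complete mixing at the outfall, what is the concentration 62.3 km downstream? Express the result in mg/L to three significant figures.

1.11 µg/L = 0.00111 mg/L.
After complete mixing, C₀ = (3.03·0.0882 + 21·0.00111) / 24.03 = 0.01209 mg/L.
Travel time t = 6.23e+04 m / 0.22 m/s = 2.832e+05 s = 3.278 d.
C = 0.01209·exp(−0.12·3.278) = 0.01209·0.6748 = 0.00816 mg/L.

0.00816 mg/L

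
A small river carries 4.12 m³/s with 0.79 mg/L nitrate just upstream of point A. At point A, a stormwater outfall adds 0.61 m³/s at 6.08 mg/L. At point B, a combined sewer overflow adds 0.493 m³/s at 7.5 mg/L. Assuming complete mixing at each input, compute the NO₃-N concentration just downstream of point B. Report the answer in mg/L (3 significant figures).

2.04 mg/L

After input A: C = (4.12·0.79 + 0.61·6.08) / 4.73 = 1.472 mg/L.
After input B: C = (4.73·1.472 + 0.493·7.5) / 5.223 = 2.041 mg/L.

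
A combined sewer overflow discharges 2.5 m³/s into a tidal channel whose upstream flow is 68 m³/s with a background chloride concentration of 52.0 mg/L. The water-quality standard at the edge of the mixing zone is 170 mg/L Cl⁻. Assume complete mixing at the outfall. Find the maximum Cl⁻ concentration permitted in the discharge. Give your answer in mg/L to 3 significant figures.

Mass balance: 170·70.5 = 2.5·Cₑ + 68·52.
Cₑ = (1.198e+04 − 3536) / 2.5 = 3380 mg/L.

3380 mg/L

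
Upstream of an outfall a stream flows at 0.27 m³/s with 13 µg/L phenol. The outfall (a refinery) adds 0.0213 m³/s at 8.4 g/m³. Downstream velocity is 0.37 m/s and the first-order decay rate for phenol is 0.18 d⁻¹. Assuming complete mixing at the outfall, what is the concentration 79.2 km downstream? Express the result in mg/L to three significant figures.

13 µg/L = 0.013 mg/L.
After complete mixing, C₀ = (0.0213·8.4 + 0.27·0.013) / 0.2913 = 0.6263 mg/L.
Travel time t = 7.92e+04 m / 0.37 m/s = 2.141e+05 s = 2.477 d.
C = 0.6263·exp(−0.18·2.477) = 0.6263·0.6402 = 0.4009 mg/L.

0.401 mg/L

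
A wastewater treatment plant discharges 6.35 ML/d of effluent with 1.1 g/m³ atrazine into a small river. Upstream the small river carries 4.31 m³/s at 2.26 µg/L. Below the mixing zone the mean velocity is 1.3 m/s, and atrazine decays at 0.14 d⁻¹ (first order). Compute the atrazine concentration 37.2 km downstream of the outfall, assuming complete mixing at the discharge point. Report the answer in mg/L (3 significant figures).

0.0197 mg/L

6.35 ML/d = 0.0735 m³/s.
2.26 µg/L = 0.00226 mg/L.
After complete mixing, C₀ = (0.0735·1.1 + 4.31·0.00226) / 4.383 = 0.02067 mg/L.
Travel time t = 3.72e+04 m / 1.3 m/s = 2.862e+04 s = 0.3312 d.
C = 0.02067·exp(−0.14·0.3312) = 0.02067·0.9547 = 0.01973 mg/L.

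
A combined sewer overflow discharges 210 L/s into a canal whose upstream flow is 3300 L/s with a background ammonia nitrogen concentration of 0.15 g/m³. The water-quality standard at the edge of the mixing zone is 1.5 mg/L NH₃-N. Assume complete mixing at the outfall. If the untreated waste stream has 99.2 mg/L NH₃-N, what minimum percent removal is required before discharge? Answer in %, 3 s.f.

77.1 %

210 L/s = 0.21 m³/s.
3300 L/s = 3.3 m³/s.
Mass balance: 1.5·3.51 = 0.21·Cₑ + 3.3·0.15.
Cₑ = (5.265 − 0.495) / 0.21 = 22.71 mg/L.
Required removal = 1 − 22.71/99.2 = 77.1 %.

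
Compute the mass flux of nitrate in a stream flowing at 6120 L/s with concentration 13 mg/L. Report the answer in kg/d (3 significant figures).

6120 L/s = 6.12 m³/s.
Mass flux = Q·C = 6.12 m³/s × 13 g/m³ = 79.56 g/s.
= 79.56 g/s × 86.4 = 6874 kg/d.

6870 kg/d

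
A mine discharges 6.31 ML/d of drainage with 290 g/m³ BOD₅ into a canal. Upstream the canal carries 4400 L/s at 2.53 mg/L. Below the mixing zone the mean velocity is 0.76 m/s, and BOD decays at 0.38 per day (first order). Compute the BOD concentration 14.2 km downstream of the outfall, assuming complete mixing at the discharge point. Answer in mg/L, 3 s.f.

6.31 ML/d = 0.07303 m³/s.
4400 L/s = 4.4 m³/s.
After complete mixing, C₀ = (0.07303·290 + 4.4·2.53) / 4.473 = 7.224 mg/L.
Travel time t = 1.42e+04 m / 0.76 m/s = 1.868e+04 s = 0.2163 d.
C = 7.224·exp(−0.38·0.2163) = 7.224·0.9211 = 6.654 mg/L.

6.65 mg/L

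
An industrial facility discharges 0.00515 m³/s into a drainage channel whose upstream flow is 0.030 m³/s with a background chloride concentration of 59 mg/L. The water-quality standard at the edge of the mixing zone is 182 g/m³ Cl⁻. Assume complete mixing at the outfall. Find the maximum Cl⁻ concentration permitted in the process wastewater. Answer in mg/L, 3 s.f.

899 mg/L

Mass balance: 182·0.03515 = 0.00515·Cₑ + 0.03·59.
Cₑ = (6.397 − 1.77) / 0.00515 = 898.5 mg/L.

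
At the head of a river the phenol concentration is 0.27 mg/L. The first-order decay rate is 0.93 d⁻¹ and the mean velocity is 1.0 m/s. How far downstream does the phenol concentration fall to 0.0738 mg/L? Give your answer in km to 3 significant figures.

From C = C₀·e^(−kt), t = ln(C₀/C)/k = ln(0.27/0.0738)/0.93 = 1.297/0.93 = 1.395 d.
Distance = v·t = 1.0 m/s × 1.205e+05 s = 1.205e+05 m = 120.5 km.

121 km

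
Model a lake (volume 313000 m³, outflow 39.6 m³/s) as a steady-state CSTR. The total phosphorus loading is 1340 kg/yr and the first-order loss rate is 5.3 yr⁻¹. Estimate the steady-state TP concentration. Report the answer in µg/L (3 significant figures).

Outflow Q = 39.6 m³/s × 3.156e+07 s/yr = 1.25e+09 m³/yr.
Steady-state CSTR mass balance: W = Q·C + k·V·C, so C = W/(Q + kV).
Q + kV = 1.25e+09 + 5.3·313000 = 1.251e+09 m³/yr.
C = 1340/1.251e+09 = 1.071e-06 kg/m³ = 0.001071 mg/L = 1.071 µg/L.

1.07 µg/L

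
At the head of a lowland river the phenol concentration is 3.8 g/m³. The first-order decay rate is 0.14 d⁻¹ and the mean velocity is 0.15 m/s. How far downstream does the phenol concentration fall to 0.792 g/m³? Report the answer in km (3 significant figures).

From C = C₀·e^(−kt), t = ln(C₀/C)/k = ln(3.8/0.792)/0.14 = 1.568/0.14 = 11.2 d.
Distance = v·t = 0.15 m/s × 9.678e+05 s = 1.452e+05 m = 145.2 km.

145 km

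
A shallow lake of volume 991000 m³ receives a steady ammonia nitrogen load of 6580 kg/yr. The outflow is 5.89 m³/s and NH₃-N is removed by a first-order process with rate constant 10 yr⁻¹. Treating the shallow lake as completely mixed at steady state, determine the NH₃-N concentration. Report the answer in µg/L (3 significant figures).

Outflow Q = 5.89 m³/s × 3.156e+07 s/yr = 1.859e+08 m³/yr.
Steady-state CSTR mass balance: W = Q·C + k·V·C, so C = W/(Q + kV).
Q + kV = 1.859e+08 + 10·991000 = 1.958e+08 m³/yr.
C = 6580/1.958e+08 = 3.361e-05 kg/m³ = 0.03361 mg/L = 33.61 µg/L.

33.6 µg/L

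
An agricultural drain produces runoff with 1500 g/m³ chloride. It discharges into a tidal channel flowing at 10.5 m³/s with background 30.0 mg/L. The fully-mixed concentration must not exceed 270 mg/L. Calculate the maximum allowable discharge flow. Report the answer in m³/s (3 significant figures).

2.05 m³/s

Mass balance at complete mixing: C_std·(Q_w + Q_r) = Q_w·C_e + Q_r·C_b.
Rearranging, Q_w = Q_r·(C_std − C_b)/(C_e − C_std) = 10.5·(270 − 30) / (1500 − 270) = 2.049 m³/s.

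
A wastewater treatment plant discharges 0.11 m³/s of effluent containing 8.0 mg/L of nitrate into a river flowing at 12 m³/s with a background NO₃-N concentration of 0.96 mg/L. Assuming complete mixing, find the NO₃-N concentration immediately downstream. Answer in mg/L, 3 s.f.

Conservation of mass across the mixing zone: C = (0.11·8 + 12·0.96) / (0.11 + 12) = 12.4/12.11 = 1.024 mg/L.

1.02 mg/L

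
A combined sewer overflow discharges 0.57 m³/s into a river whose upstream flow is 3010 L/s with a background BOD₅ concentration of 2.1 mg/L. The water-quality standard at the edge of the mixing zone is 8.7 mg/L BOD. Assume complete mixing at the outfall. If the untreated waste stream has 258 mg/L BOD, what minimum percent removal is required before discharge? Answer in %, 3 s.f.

3010 L/s = 3.01 m³/s.
Mass balance: 8.7·3.58 = 0.57·Cₑ + 3.01·2.1.
Cₑ = (31.15 − 6.321) / 0.57 = 43.55 mg/L.
Required removal = 1 − 43.55/258 = 83.12 %.

83.1 %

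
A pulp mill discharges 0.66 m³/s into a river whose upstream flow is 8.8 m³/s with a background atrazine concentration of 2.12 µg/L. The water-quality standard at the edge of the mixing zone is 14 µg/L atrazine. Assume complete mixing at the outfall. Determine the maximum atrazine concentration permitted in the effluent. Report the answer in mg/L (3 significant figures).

2.12 µg/L = 0.00212 mg/L.
14 µg/L = 0.014 mg/L.
Mass balance: 0.014·9.46 = 0.66·Cₑ + 8.8·0.00212.
Cₑ = (0.1324 − 0.01866) / 0.66 = 0.1724 mg/L.

0.172 mg/L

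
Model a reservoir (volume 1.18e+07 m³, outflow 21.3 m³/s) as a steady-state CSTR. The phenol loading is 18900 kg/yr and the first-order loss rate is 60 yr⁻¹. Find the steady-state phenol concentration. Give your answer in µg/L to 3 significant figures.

13.7 µg/L

Outflow Q = 21.3 m³/s × 3.156e+07 s/yr = 6.722e+08 m³/yr.
Steady-state CSTR mass balance: W = Q·C + k·V·C, so C = W/(Q + kV).
Q + kV = 6.722e+08 + 60·1.18e+07 = 1.38e+09 m³/yr.
C = 18900/1.38e+09 = 1.369e-05 kg/m³ = 0.01369 mg/L = 13.69 µg/L.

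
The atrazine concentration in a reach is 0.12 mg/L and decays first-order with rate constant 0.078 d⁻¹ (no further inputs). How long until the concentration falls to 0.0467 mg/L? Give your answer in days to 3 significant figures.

12.1 d

t = ln(C₀/C)/k = ln(0.12/0.0467)/0.078 = 0.9437/0.078 = 12.1 d.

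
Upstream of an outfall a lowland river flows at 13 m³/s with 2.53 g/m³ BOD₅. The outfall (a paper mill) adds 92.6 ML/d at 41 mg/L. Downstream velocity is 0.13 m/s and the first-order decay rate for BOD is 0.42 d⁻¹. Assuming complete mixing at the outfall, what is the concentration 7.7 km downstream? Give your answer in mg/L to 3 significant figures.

92.6 ML/d = 1.072 m³/s.
After complete mixing, C₀ = (1.072·41 + 13·2.53) / 14.07 = 5.46 mg/L.
Travel time t = 7700 m / 0.13 m/s = 5.923e+04 s = 0.6855 d.
C = 5.46·exp(−0.42·0.6855) = 5.46·0.7498 = 4.094 mg/L.

4.09 mg/L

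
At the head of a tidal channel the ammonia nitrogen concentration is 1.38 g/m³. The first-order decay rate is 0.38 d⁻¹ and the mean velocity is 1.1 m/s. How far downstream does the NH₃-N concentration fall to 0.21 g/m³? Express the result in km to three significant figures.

From C = C₀·e^(−kt), t = ln(C₀/C)/k = ln(1.38/0.21)/0.38 = 1.883/0.38 = 4.955 d.
Distance = v·t = 1.1 m/s × 4.281e+05 s = 4.709e+05 m = 470.9 km.

471 km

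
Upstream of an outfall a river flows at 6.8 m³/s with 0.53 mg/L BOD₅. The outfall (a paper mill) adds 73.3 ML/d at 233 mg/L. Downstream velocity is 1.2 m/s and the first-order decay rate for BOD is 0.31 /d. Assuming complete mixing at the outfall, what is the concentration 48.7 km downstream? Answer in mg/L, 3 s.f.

22.8 mg/L

73.3 ML/d = 0.8484 m³/s.
After complete mixing, C₀ = (0.8484·233 + 6.8·0.53) / 7.648 = 26.32 mg/L.
Travel time t = 4.87e+04 m / 1.2 m/s = 4.058e+04 s = 0.4697 d.
C = 26.32·exp(−0.31·0.4697) = 26.32·0.8645 = 22.75 mg/L.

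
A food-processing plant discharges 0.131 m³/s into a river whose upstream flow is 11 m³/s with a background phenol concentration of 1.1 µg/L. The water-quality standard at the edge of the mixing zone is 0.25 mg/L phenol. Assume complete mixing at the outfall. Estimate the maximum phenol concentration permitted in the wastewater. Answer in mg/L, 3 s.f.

21.1 mg/L

1.1 µg/L = 0.0011 mg/L.
Mass balance: 0.25·11.13 = 0.131·Cₑ + 11·0.0011.
Cₑ = (2.783 − 0.0121) / 0.131 = 21.15 mg/L.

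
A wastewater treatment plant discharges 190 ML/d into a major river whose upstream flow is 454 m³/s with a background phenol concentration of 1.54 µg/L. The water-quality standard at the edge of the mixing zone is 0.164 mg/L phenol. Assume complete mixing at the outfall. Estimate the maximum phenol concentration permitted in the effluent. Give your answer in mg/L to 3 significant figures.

190 ML/d = 2.199 m³/s.
1.54 µg/L = 0.00154 mg/L.
Mass balance: 0.164·456.2 = 2.199·Cₑ + 454·0.00154.
Cₑ = (74.82 − 0.6992) / 2.199 = 33.7 mg/L.

33.7 mg/L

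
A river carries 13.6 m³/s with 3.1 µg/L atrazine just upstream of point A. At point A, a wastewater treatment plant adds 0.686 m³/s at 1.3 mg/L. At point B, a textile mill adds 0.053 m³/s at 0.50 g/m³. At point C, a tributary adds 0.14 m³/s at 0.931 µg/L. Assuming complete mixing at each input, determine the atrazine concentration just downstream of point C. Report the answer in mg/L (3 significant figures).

3.1 µg/L = 0.0031 mg/L.
After input A: C = (13.6·0.0031 + 0.686·1.3) / 14.29 = 0.06538 mg/L.
After input B: C = (14.29·0.06538 + 0.053·0.5) / 14.34 = 0.06698 mg/L.
0.931 µg/L = 0.000931 mg/L.
After input C: C = (14.34·0.06698 + 0.14·0.000931) / 14.48 = 0.06634 mg/L.

0.0663 mg/L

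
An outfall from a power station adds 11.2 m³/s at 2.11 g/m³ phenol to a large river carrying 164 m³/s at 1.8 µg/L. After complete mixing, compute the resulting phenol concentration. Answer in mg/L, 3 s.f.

1.8 µg/L = 0.0018 mg/L.
By mass balance at complete mixing, C = (11.2·2.11 + 164·0.0018) / (11.2 + 164) = 23.93/175.2 = 0.1366 mg/L.

0.137 mg/L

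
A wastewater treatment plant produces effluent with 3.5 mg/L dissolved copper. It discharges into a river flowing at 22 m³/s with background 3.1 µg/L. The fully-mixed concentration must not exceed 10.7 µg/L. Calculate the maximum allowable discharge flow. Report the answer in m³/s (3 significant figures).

3.1 µg/L = 0.0031 mg/L.
10.7 µg/L = 0.0107 mg/L.
Mass balance at complete mixing: C_std·(Q_w + Q_r) = Q_w·C_e + Q_r·C_b.
Rearranging, Q_w = Q_r·(C_std − C_b)/(C_e − C_std) = 22·(0.0107 − 0.0031) / (3.5 − 0.0107) = 0.04792 m³/s.

0.0479 m³/s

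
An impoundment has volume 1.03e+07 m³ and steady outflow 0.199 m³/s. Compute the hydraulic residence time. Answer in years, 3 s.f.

1.64 yr

Q = 0.199 m³/s × 3.156e+07 s/yr = 6.28e+06 m³/yr.
Hydraulic residence time τ = V/Q = 1.03e+07/6.28e+06 = 1.64 yr.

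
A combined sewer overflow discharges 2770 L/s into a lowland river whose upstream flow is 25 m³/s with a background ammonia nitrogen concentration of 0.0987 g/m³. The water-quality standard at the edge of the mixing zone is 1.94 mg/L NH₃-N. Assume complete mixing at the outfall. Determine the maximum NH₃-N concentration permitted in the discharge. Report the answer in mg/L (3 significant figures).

2770 L/s = 2.77 m³/s.
Mass balance: 1.94·27.77 = 2.77·Cₑ + 25·0.0987.
Cₑ = (53.87 − 2.467) / 2.77 = 18.56 mg/L.

18.6 mg/L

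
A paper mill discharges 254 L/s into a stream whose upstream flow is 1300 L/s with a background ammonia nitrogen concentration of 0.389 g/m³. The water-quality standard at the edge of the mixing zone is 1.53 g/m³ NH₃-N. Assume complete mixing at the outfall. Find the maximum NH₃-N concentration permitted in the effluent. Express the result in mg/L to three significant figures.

254 L/s = 0.254 m³/s.
1300 L/s = 1.3 m³/s.
Mass balance: 1.53·1.554 = 0.254·Cₑ + 1.3·0.389.
Cₑ = (2.378 − 0.5057) / 0.254 = 7.37 mg/L.

7.37 mg/L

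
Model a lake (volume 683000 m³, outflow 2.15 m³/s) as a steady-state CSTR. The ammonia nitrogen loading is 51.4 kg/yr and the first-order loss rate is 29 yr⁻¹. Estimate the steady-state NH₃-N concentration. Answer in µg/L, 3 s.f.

0.586 µg/L

Outflow Q = 2.15 m³/s × 3.156e+07 s/yr = 6.785e+07 m³/yr.
Steady-state CSTR mass balance: W = Q·C + k·V·C, so C = W/(Q + kV).
Q + kV = 6.785e+07 + 29·683000 = 8.766e+07 m³/yr.
C = 51.4/8.766e+07 = 5.864e-07 kg/m³ = 0.0005864 mg/L = 0.5864 µg/L.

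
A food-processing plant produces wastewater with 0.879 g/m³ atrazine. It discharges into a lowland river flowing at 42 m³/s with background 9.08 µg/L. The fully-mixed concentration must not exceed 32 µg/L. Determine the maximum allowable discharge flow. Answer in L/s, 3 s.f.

1140 L/s

9.08 µg/L = 0.00908 mg/L.
32 µg/L = 0.032 mg/L.
Mass balance at complete mixing: C_std·(Q_w + Q_r) = Q_w·C_e + Q_r·C_b.
Rearranging, Q_w = Q_r·(C_std − C_b)/(C_e − C_std) = 42·(0.032 − 0.00908) / (0.879 − 0.032) = 1.137 m³/s.
= 1137 L/s.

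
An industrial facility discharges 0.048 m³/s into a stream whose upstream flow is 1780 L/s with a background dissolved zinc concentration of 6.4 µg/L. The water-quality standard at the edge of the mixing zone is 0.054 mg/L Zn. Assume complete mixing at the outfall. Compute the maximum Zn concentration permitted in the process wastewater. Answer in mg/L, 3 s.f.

1.82 mg/L

1780 L/s = 1.78 m³/s.
6.4 µg/L = 0.0064 mg/L.
Mass balance: 0.054·1.828 = 0.048·Cₑ + 1.78·0.0064.
Cₑ = (0.09871 − 0.01139) / 0.048 = 1.819 mg/L.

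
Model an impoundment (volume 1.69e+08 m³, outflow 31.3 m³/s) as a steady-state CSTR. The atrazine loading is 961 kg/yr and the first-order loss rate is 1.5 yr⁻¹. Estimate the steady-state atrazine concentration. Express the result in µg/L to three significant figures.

0.774 µg/L

Outflow Q = 31.3 m³/s × 3.156e+07 s/yr = 9.878e+08 m³/yr.
Steady-state CSTR mass balance: W = Q·C + k·V·C, so C = W/(Q + kV).
Q + kV = 9.878e+08 + 1.5·1.69e+08 = 1.241e+09 m³/yr.
C = 961/1.241e+09 = 7.742e-07 kg/m³ = 0.0007742 mg/L = 0.7742 µg/L.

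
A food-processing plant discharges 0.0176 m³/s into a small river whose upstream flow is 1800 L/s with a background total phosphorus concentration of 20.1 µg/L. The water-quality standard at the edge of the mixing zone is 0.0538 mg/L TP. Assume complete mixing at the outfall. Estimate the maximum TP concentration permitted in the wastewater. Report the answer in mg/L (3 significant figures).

3.50 mg/L

1800 L/s = 1.8 m³/s.
20.1 µg/L = 0.0201 mg/L.
Mass balance: 0.0538·1.818 = 0.0176·Cₑ + 1.8·0.0201.
Cₑ = (0.09779 − 0.03618) / 0.0176 = 3.5 mg/L.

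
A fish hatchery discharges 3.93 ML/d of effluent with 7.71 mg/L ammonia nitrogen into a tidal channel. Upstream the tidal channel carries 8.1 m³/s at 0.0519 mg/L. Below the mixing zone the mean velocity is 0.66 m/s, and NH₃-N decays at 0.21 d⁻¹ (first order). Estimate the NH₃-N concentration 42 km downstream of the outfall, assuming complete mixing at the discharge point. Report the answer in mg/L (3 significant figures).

3.93 ML/d = 0.04549 m³/s.
After complete mixing, C₀ = (0.04549·7.71 + 8.1·0.0519) / 8.145 = 0.09466 mg/L.
Travel time t = 4.2e+04 m / 0.66 m/s = 6.364e+04 s = 0.7365 d.
C = 0.09466·exp(−0.21·0.7365) = 0.09466·0.8567 = 0.0811 mg/L.

0.0811 mg/L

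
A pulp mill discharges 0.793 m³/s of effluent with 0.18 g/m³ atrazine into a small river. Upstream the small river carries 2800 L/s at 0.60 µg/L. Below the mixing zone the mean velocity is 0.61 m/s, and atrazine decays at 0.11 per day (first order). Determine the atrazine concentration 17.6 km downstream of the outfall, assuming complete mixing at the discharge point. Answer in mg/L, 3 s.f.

2800 L/s = 2.8 m³/s.
0.60 µg/L = 0.0006 mg/L.
After complete mixing, C₀ = (0.793·0.18 + 2.8·0.0006) / 3.593 = 0.04019 mg/L.
Travel time t = 1.76e+04 m / 0.61 m/s = 2.885e+04 s = 0.3339 d.
C = 0.04019·exp(−0.11·0.3339) = 0.04019·0.9639 = 0.03875 mg/L.

0.0387 mg/L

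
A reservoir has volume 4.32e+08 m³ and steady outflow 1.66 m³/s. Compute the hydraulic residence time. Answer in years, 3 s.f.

8.25 yr

Q = 1.66 m³/s × 3.156e+07 s/yr = 5.239e+07 m³/yr.
Hydraulic residence time τ = V/Q = 4.32e+08/5.239e+07 = 8.247 yr.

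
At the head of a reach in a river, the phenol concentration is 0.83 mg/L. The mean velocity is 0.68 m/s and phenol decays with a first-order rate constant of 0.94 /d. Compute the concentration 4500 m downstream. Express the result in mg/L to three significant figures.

0.772 mg/L

Travel time t = 4500 m / 0.68 m/s = 4500/0.68 = 6618 s = 0.07659 d.
First-order decay: C = 0.83·exp(−0.94·0.07659) = 0.83·0.9305 = 0.7723 mg/L.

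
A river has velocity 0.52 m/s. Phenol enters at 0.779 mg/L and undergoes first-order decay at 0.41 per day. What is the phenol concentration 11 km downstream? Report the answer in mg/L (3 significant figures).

0.705 mg/L

Travel time t = 11 km / 0.52 m/s = 1.1e+04/0.52 = 2.115e+04 s = 0.2448 d.
First-order decay: C = 0.779·exp(−0.41·0.2448) = 0.779·0.9045 = 0.7046 mg/L.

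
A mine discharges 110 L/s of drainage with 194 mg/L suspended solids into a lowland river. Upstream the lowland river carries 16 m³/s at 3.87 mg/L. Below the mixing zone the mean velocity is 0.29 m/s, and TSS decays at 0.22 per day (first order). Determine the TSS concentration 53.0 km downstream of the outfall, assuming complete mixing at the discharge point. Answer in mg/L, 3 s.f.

3.25 mg/L

110 L/s = 0.11 m³/s.
After complete mixing, C₀ = (0.11·194 + 16·3.87) / 16.11 = 5.168 mg/L.
Travel time t = 5.3e+04 m / 0.29 m/s = 1.828e+05 s = 2.115 d.
C = 5.168·exp(−0.22·2.115) = 5.168·0.6279 = 3.245 mg/L.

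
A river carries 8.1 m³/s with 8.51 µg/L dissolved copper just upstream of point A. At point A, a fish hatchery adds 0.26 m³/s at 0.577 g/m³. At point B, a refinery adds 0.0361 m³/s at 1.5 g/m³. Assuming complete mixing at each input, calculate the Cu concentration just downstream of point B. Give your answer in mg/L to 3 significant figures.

0.0325 mg/L

8.51 µg/L = 0.00851 mg/L.
After input A: C = (8.1·0.00851 + 0.26·0.577) / 8.36 = 0.02619 mg/L.
After input B: C = (8.36·0.02619 + 0.0361·1.5) / 8.396 = 0.03253 mg/L.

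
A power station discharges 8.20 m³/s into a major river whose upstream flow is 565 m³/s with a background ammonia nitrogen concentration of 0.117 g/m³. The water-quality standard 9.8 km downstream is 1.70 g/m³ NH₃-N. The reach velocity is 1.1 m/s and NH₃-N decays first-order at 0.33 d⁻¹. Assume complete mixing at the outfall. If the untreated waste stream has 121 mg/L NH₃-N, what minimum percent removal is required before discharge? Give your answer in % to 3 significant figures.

5.05 %

Travel time to the compliance point: t = 9800/1.1 = 8909 s = 0.1031 d; decay factor exp(−0.33·0.1031) = 0.9665.
So the concentration just after mixing may be at most 1.7/0.9665 = 1.759 mg/L.
Mass balance: 1.759·573.2 = 8.2·Cₑ + 565·0.117.
Cₑ = (1008 − 66.11) / 8.2 = 114.9 mg/L.
Required removal = 1 − 114.9/121 = 5.053 %.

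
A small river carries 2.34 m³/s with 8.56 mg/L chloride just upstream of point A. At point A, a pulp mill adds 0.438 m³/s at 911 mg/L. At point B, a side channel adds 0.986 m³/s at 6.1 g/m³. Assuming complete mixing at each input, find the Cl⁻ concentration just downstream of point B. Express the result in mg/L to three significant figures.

113 mg/L

After input A: C = (2.34·8.56 + 0.438·911) / 2.778 = 150.8 mg/L.
After input B: C = (2.778·150.8 + 0.986·6.1) / 3.764 = 112.9 mg/L.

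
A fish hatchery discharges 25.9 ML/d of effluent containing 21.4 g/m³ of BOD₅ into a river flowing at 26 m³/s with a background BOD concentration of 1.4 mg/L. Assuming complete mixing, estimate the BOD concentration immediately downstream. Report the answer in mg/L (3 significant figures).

1.63 mg/L

25.9 ML/d = 0.2998 m³/s.
By mass balance at complete mixing, C = (0.2998·21.4 + 26·1.4) / (0.2998 + 26) = 42.82/26.3 = 1.628 mg/L.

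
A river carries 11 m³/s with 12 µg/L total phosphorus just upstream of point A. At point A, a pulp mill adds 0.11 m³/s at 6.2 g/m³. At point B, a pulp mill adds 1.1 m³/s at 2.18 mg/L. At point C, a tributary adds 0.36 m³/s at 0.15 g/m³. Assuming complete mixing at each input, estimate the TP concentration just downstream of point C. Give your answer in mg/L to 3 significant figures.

12 µg/L = 0.012 mg/L.
After input A: C = (11·0.012 + 0.11·6.2) / 11.11 = 0.07327 mg/L.
After input B: C = (11.11·0.07327 + 1.1·2.18) / 12.21 = 0.2631 mg/L.
After input C: C = (12.21·0.2631 + 0.36·0.15) / 12.57 = 0.2598 mg/L.

0.260 mg/L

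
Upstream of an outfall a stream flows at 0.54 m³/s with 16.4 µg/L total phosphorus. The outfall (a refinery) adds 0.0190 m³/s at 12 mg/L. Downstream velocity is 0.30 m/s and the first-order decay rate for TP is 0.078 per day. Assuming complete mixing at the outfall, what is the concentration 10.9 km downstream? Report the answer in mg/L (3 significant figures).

16.4 µg/L = 0.0164 mg/L.
After complete mixing, C₀ = (0.019·12 + 0.54·0.0164) / 0.559 = 0.4237 mg/L.
Travel time t = 1.09e+04 m / 0.30 m/s = 3.633e+04 s = 0.4205 d.
C = 0.4237·exp(−0.078·0.4205) = 0.4237·0.9677 = 0.41 mg/L.

0.410 mg/L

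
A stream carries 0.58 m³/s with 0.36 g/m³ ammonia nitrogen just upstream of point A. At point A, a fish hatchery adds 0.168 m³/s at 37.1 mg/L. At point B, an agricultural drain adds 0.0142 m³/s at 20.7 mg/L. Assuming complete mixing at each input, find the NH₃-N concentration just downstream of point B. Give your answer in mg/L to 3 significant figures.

8.84 mg/L

After input A: C = (0.58·0.36 + 0.168·37.1) / 0.748 = 8.612 mg/L.
After input B: C = (0.748·8.612 + 0.0142·20.7) / 0.7622 = 8.837 mg/L.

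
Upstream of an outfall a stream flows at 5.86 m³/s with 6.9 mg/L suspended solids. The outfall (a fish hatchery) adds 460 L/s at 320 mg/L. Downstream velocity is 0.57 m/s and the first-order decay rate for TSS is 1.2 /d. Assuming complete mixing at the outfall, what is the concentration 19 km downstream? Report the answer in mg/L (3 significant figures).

18.7 mg/L

460 L/s = 0.46 m³/s.
After complete mixing, C₀ = (0.46·320 + 5.86·6.9) / 6.32 = 29.69 mg/L.
Travel time t = 1.9e+04 m / 0.57 m/s = 3.333e+04 s = 0.3858 d.
C = 29.69·exp(−1.2·0.3858) = 29.69·0.6294 = 18.69 mg/L.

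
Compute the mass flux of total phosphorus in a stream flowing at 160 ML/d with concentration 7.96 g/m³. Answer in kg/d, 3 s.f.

1270 kg/d

160 ML/d = 1.852 m³/s.
Mass flux = Q·C = 1.852 m³/s × 7.96 g/m³ = 14.74 g/s.
= 14.74 g/s × 86.4 = 1274 kg/d.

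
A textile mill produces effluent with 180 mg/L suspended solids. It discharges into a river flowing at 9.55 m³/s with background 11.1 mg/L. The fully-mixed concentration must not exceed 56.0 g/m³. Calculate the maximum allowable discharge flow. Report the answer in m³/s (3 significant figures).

Mass balance at complete mixing: C_std·(Q_w + Q_r) = Q_w·C_e + Q_r·C_b.
Rearranging, Q_w = Q_r·(C_std − C_b)/(C_e − C_std) = 9.55·(56 − 11.1) / (180 − 56) = 3.458 m³/s.

3.46 m³/s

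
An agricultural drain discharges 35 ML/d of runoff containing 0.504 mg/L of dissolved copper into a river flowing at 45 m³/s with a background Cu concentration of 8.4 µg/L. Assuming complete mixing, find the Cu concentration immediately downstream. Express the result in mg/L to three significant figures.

0.0128 mg/L

35 ML/d = 0.4051 m³/s.
8.4 µg/L = 0.0084 mg/L.
Conservation of mass across the mixing zone: C = (0.4051·0.504 + 45·0.0084) / (0.4051 + 45) = 0.5822/45.41 = 0.01282 mg/L.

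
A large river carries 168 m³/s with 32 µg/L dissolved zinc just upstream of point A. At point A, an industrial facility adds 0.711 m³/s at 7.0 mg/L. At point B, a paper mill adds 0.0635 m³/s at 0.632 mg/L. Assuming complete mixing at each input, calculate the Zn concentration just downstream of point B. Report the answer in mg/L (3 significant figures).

32 µg/L = 0.032 mg/L.
After input A: C = (168·0.032 + 0.711·7) / 168.7 = 0.06137 mg/L.
After input B: C = (168.7·0.06137 + 0.0635·0.632) / 168.8 = 0.06158 mg/L.

0.0616 mg/L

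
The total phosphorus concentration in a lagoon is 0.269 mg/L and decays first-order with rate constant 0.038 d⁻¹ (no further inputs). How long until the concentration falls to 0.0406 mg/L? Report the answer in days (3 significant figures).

49.8 d

t = ln(C₀/C)/k = ln(0.269/0.0406)/0.038 = 1.891/0.038 = 49.76 d.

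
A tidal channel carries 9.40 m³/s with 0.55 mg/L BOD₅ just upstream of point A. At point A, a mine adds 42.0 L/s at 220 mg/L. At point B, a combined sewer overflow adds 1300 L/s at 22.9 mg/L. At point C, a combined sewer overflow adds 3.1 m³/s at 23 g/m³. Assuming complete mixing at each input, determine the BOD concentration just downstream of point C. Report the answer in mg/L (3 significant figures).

8.34 mg/L

42.0 L/s = 0.042 m³/s.
After input A: C = (9.4·0.55 + 0.042·220) / 9.442 = 1.526 mg/L.
1300 L/s = 1.3 m³/s.
After input B: C = (9.442·1.526 + 1.3·22.9) / 10.74 = 4.113 mg/L.
After input C: C = (10.74·4.113 + 3.1·23) / 13.84 = 8.343 mg/L.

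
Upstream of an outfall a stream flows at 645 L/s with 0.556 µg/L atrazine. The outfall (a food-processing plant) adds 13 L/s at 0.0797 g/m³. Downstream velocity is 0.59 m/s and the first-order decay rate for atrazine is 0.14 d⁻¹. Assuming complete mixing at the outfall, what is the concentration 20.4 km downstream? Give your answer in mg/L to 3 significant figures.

0.00200 mg/L

13 L/s = 0.013 m³/s.
645 L/s = 0.645 m³/s.
0.556 µg/L = 0.000556 mg/L.
After complete mixing, C₀ = (0.013·0.0797 + 0.645·0.000556) / 0.658 = 0.00212 mg/L.
Travel time t = 2.04e+04 m / 0.59 m/s = 3.458e+04 s = 0.4002 d.
C = 0.00212·exp(−0.14·0.4002) = 0.00212·0.9455 = 0.002004 mg/L.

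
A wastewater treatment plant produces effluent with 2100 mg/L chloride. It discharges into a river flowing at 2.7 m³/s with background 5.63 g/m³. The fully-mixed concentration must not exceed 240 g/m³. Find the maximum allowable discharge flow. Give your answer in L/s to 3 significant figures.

Mass balance at complete mixing: C_std·(Q_w + Q_r) = Q_w·C_e + Q_r·C_b.
Rearranging, Q_w = Q_r·(C_std − C_b)/(C_e − C_std) = 2.7·(240 − 5.63) / (2100 − 240) = 0.3402 m³/s.
= 340.2 L/s.

340 L/s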